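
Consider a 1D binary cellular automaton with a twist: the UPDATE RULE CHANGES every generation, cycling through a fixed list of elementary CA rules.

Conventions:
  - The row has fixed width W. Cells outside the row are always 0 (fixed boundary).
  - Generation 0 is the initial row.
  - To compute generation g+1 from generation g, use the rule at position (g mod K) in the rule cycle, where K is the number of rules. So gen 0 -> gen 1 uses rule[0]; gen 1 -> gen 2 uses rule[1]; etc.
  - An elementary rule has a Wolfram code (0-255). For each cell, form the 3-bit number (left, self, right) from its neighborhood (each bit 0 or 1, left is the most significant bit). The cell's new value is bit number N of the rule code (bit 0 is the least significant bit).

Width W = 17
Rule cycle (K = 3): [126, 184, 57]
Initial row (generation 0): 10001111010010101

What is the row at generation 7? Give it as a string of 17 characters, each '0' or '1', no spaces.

Gen 0: 10001111010010101
Gen 1 (rule 126): 11011001111111111
Gen 2 (rule 184): 10110101111111110
Gen 3 (rule 57): 01101011000000001
Gen 4 (rule 126): 11111111100000011
Gen 5 (rule 184): 11111111010000010
Gen 6 (rule 57): 10000000101111001
Gen 7 (rule 126): 11000001111001111

Answer: 11000001111001111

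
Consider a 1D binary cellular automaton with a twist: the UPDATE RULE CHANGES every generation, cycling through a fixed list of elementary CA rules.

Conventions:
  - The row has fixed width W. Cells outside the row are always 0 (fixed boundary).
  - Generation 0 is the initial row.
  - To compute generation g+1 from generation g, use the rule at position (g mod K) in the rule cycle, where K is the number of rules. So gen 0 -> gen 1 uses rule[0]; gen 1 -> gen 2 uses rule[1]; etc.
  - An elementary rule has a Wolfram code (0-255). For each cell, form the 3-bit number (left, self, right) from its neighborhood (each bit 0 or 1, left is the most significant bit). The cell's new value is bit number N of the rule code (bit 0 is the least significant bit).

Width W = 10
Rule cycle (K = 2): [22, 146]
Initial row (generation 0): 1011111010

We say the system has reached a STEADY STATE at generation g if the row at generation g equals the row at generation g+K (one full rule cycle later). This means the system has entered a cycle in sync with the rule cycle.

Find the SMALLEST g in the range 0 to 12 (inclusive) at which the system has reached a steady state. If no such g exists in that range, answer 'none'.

Answer: 6

Derivation:
Gen 0: 1011111010
Gen 1 (rule 22): 1000000011
Gen 2 (rule 146): 0100000100
Gen 3 (rule 22): 1110001110
Gen 4 (rule 146): 0101010101
Gen 5 (rule 22): 1101010101
Gen 6 (rule 146): 0000000000
Gen 7 (rule 22): 0000000000
Gen 8 (rule 146): 0000000000
Gen 9 (rule 22): 0000000000
Gen 10 (rule 146): 0000000000
Gen 11 (rule 22): 0000000000
Gen 12 (rule 146): 0000000000
Gen 13 (rule 22): 0000000000
Gen 14 (rule 146): 0000000000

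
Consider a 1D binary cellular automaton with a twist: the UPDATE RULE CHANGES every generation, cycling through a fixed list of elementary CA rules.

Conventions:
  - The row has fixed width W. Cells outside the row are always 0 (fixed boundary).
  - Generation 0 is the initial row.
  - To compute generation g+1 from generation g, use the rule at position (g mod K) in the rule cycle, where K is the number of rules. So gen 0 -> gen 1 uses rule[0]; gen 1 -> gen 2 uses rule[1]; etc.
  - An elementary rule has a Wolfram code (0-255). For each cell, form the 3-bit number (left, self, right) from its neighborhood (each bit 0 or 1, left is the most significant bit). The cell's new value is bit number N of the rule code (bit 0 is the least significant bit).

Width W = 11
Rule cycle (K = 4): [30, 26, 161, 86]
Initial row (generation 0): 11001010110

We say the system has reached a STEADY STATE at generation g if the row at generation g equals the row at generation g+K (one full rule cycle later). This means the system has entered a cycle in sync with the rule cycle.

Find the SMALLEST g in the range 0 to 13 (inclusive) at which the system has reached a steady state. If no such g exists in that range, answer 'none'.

Answer: none

Derivation:
Gen 0: 11001010110
Gen 1 (rule 30): 10111010101
Gen 2 (rule 26): 00100000000
Gen 3 (rule 161): 10001111111
Gen 4 (rule 86): 11010000001
Gen 5 (rule 30): 10011000011
Gen 6 (rule 26): 01110100110
Gen 7 (rule 161): 00101000000
Gen 8 (rule 86): 01101100000
Gen 9 (rule 30): 11001010000
Gen 10 (rule 26): 10110001000
Gen 11 (rule 161): 01000100011
Gen 12 (rule 86): 11101110101
Gen 13 (rule 30): 10001000101
Gen 14 (rule 26): 01010101000
Gen 15 (rule 161): 00101010011
Gen 16 (rule 86): 01101011101
Gen 17 (rule 30): 11001010001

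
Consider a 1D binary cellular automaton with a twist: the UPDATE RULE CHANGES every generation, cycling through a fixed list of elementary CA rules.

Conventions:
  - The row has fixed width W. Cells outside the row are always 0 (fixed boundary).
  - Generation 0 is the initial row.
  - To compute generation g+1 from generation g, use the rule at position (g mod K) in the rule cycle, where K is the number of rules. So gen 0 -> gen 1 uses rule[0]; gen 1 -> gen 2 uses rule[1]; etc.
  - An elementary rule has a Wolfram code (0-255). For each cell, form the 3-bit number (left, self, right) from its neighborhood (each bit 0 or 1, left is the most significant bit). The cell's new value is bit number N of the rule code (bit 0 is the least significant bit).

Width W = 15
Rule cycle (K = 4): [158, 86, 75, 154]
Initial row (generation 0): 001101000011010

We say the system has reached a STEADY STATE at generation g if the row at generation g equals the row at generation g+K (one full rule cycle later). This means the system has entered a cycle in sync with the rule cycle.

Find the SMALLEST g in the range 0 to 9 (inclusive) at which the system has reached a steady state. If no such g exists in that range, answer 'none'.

Gen 0: 001101000011010
Gen 1 (rule 158): 011001100110011
Gen 2 (rule 86): 101110111011101
Gen 3 (rule 75): 001010101010100
Gen 4 (rule 154): 010000000000010
Gen 5 (rule 158): 111000000000111
Gen 6 (rule 86): 001100000001001
Gen 7 (rule 75): 111101111110010
Gen 8 (rule 154): 111001111101101
Gen 9 (rule 158): 110111111001001
Gen 10 (rule 86): 010000001111111
Gen 11 (rule 75): 100111111000001
Gen 12 (rule 154): 011111110100010
Gen 13 (rule 158): 111111100110111

Answer: none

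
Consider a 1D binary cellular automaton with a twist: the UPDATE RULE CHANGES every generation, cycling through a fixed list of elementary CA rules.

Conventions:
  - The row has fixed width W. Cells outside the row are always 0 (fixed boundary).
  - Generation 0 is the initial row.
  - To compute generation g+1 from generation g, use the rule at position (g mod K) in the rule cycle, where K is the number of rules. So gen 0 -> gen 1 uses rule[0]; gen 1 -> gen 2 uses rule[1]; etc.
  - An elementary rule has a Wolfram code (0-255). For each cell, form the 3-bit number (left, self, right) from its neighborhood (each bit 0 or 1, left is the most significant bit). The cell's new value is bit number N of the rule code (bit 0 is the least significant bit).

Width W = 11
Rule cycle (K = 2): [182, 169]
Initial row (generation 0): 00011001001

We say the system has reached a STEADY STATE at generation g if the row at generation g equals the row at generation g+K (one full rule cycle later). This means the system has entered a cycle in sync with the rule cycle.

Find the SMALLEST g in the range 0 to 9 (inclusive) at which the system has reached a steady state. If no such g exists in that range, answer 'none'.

Answer: none

Derivation:
Gen 0: 00011001001
Gen 1 (rule 182): 00100111111
Gen 2 (rule 169): 10000111110
Gen 3 (rule 182): 11001011101
Gen 4 (rule 169): 10000111010
Gen 5 (rule 182): 11001010111
Gen 6 (rule 169): 10000101110
Gen 7 (rule 182): 11001110101
Gen 8 (rule 169): 10001101010
Gen 9 (rule 182): 11010011111
Gen 10 (rule 169): 10100011110
Gen 11 (rule 182): 11110101101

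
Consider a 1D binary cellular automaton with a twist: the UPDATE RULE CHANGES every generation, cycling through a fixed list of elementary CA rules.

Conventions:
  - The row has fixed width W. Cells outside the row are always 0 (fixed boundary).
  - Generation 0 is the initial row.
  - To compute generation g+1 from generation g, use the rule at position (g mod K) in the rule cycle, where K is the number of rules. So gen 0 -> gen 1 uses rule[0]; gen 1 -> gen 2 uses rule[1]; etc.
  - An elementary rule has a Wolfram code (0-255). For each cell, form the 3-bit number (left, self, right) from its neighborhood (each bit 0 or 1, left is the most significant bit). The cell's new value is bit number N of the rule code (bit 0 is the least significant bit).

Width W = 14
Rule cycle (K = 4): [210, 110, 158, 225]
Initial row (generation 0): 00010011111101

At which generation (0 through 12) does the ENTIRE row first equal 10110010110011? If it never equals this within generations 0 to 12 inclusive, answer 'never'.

Gen 0: 00010011111101
Gen 1 (rule 210): 00101101111100
Gen 2 (rule 110): 01111111000100
Gen 3 (rule 158): 11111110101110
Gen 4 (rule 225): 01111111010110
Gen 5 (rule 210): 10111111000011
Gen 6 (rule 110): 11100001000111
Gen 7 (rule 158): 11010011101110
Gen 8 (rule 225): 01100001110110
Gen 9 (rule 210): 10110010110011
Gen 10 (rule 110): 11110111110111
Gen 11 (rule 158): 11100111100110
Gen 12 (rule 225): 01100011100010

Answer: 9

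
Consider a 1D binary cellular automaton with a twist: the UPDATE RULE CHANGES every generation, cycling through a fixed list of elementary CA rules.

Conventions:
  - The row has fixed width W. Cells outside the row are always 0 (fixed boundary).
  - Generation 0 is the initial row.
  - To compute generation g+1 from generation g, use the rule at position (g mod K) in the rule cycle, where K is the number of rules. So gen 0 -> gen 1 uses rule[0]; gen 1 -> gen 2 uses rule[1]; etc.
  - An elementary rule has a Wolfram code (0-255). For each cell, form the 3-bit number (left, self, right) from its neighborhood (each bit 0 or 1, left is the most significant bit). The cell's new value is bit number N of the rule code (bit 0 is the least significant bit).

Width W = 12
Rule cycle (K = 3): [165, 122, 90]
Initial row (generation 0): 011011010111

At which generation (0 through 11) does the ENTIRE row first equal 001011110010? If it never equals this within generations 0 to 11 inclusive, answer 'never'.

Gen 0: 011011010111
Gen 1 (rule 165): 000100111010
Gen 2 (rule 122): 001011101101
Gen 3 (rule 90): 010010101100
Gen 4 (rule 165): 010011110001
Gen 5 (rule 122): 101110011010
Gen 6 (rule 90): 001011111001
Gen 7 (rule 165): 101101110001
Gen 8 (rule 122): 011111011010
Gen 9 (rule 90): 110001011001
Gen 10 (rule 165): 000101100001
Gen 11 (rule 122): 001011110010

Answer: 11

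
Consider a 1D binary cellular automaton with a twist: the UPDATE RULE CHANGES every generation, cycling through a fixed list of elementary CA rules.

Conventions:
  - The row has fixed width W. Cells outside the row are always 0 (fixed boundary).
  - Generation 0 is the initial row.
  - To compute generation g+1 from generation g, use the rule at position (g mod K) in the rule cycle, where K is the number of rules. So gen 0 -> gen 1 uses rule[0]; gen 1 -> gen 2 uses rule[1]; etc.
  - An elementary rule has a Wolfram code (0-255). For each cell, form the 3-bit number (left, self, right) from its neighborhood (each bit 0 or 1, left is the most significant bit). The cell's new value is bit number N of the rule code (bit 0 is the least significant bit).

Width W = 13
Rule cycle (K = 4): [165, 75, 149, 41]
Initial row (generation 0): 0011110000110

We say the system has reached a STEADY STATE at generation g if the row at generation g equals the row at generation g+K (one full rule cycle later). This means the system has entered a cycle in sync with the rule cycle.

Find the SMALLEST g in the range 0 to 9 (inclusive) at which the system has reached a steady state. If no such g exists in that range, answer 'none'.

Gen 0: 0011110000110
Gen 1 (rule 165): 1001100110000
Gen 2 (rule 75): 0011101110111
Gen 3 (rule 149): 1001000100010
Gen 4 (rule 41): 0000010001000
Gen 5 (rule 165): 1111010101011
Gen 6 (rule 75): 1001000000011
Gen 7 (rule 149): 1101111111000
Gen 8 (rule 41): 1011000000011
Gen 9 (rule 165): 1100011111000
Gen 10 (rule 75): 1101110001011
Gen 11 (rule 149): 0000101101000
Gen 12 (rule 41): 1110011010011
Gen 13 (rule 165): 0100000110000

Answer: none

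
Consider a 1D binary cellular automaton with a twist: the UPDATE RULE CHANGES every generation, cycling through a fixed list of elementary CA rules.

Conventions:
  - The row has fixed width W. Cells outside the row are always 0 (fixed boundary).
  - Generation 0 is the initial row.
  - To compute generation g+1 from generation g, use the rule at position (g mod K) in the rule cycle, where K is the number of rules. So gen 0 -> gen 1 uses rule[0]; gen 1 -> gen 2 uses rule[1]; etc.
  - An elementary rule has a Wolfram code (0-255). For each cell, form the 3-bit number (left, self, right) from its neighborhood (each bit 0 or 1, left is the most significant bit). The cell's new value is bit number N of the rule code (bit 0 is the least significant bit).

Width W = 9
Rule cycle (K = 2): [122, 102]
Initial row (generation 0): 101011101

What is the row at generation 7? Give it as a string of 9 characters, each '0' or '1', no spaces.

Answer: 010101101

Derivation:
Gen 0: 101011101
Gen 1 (rule 122): 010110110
Gen 2 (rule 102): 111011010
Gen 3 (rule 122): 101111101
Gen 4 (rule 102): 110000111
Gen 5 (rule 122): 111001101
Gen 6 (rule 102): 001010111
Gen 7 (rule 122): 010101101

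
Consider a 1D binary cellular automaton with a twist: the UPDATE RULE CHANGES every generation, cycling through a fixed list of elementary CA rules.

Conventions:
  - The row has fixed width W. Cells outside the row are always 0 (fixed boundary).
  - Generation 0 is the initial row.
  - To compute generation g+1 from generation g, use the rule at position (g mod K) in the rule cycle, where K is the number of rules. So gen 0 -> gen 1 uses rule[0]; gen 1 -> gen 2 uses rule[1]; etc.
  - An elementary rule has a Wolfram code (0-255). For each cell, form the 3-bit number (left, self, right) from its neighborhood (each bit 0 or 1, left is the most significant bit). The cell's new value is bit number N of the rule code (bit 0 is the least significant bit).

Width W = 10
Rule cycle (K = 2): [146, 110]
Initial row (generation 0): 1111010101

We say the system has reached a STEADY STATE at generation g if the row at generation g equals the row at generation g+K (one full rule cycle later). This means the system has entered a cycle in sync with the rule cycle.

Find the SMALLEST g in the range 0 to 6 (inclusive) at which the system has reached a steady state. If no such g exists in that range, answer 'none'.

Answer: none

Derivation:
Gen 0: 1111010101
Gen 1 (rule 146): 0110000000
Gen 2 (rule 110): 1110000000
Gen 3 (rule 146): 0101000000
Gen 4 (rule 110): 1111000000
Gen 5 (rule 146): 0110100000
Gen 6 (rule 110): 1111100000
Gen 7 (rule 146): 0111010000
Gen 8 (rule 110): 1101110000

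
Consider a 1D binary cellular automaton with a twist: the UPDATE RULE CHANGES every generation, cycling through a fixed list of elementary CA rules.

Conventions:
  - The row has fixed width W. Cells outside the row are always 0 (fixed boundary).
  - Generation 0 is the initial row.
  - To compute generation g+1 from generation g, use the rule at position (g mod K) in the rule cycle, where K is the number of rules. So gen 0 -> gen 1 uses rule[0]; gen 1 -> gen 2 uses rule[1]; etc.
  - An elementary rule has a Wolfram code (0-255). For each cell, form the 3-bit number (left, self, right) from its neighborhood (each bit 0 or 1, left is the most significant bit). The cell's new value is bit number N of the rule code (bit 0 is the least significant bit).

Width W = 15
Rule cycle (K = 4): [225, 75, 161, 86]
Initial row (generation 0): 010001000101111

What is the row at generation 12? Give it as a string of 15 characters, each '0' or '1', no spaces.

Gen 0: 010001000101111
Gen 1 (rule 225): 000100010010111
Gen 2 (rule 75): 111001100100101
Gen 3 (rule 161): 010000000000010
Gen 4 (rule 86): 111000000000111
Gen 5 (rule 225): 011011111110011
Gen 6 (rule 75): 111010000010111
Gen 7 (rule 161): 010100111001010
Gen 8 (rule 86): 110111001111011
Gen 9 (rule 225): 011011000111101
Gen 10 (rule 75): 111011011100100
Gen 11 (rule 161): 010100101000001
Gen 12 (rule 86): 110111101100011

Answer: 110111101100011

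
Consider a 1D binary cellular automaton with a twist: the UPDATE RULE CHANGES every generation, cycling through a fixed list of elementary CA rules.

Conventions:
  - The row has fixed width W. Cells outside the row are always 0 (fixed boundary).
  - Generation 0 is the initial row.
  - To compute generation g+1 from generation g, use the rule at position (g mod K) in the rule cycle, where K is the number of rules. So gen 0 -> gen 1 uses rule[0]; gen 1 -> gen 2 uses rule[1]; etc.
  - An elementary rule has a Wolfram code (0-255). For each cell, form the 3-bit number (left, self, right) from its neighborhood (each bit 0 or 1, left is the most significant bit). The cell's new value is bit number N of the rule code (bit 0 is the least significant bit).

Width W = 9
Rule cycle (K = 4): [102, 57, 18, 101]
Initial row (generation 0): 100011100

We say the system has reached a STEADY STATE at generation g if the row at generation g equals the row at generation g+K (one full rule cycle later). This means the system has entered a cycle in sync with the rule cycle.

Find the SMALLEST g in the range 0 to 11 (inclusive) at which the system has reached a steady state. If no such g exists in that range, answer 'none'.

Gen 0: 100011100
Gen 1 (rule 102): 100100100
Gen 2 (rule 57): 010010011
Gen 3 (rule 18): 101101100
Gen 4 (rule 101): 110110101
Gen 5 (rule 102): 011011111
Gen 6 (rule 57): 010110000
Gen 7 (rule 18): 100001000
Gen 8 (rule 101): 101101011
Gen 9 (rule 102): 110111101
Gen 10 (rule 57): 101100010
Gen 11 (rule 18): 000010101
Gen 12 (rule 101): 111011111
Gen 13 (rule 102): 001100001
Gen 14 (rule 57): 101011100
Gen 15 (rule 18): 000000010

Answer: none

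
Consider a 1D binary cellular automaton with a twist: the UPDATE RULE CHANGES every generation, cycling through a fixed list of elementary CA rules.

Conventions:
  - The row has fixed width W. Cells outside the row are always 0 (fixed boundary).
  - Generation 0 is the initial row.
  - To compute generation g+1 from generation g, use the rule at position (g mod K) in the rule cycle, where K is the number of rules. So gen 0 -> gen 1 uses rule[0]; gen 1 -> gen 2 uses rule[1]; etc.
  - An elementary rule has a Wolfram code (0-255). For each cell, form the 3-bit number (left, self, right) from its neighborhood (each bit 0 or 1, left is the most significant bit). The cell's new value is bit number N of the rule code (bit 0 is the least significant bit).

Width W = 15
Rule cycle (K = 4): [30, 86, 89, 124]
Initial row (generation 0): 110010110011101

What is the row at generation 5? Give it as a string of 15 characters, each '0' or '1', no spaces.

Gen 0: 110010110011101
Gen 1 (rule 30): 101110101110001
Gen 2 (rule 86): 100010100011011
Gen 3 (rule 89): 011000011011011
Gen 4 (rule 124): 011100011111111
Gen 5 (rule 30): 110010110000000

Answer: 110010110000000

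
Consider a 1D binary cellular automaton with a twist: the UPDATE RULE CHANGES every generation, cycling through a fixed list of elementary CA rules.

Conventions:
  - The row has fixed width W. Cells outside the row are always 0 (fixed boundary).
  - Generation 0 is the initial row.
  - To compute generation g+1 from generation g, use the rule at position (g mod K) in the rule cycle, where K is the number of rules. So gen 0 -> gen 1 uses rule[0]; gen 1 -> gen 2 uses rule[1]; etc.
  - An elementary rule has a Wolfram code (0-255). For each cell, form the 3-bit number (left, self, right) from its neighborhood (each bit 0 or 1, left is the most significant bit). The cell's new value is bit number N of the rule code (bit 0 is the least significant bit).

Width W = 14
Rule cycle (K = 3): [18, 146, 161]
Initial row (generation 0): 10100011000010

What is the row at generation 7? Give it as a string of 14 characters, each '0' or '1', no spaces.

Gen 0: 10100011000010
Gen 1 (rule 18): 00010100100101
Gen 2 (rule 146): 00100011011000
Gen 3 (rule 161): 10001000100011
Gen 4 (rule 18): 01010101010100
Gen 5 (rule 146): 10000000000010
Gen 6 (rule 161): 00111111111000
Gen 7 (rule 18): 01000000000100

Answer: 01000000000100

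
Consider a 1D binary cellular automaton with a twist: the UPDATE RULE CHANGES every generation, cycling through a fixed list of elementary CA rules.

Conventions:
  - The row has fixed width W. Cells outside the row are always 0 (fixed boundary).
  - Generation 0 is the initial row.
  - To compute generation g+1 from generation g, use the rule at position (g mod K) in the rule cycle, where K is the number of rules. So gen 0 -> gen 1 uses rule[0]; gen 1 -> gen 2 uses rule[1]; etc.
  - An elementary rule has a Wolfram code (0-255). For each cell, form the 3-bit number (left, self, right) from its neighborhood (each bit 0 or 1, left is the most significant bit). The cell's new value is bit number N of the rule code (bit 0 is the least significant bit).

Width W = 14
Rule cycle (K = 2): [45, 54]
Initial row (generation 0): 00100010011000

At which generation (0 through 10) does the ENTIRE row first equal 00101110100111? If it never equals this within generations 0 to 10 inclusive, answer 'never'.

Gen 0: 00100010011000
Gen 1 (rule 45): 10101010010011
Gen 2 (rule 54): 11111111111100
Gen 3 (rule 45): 10000000000001
Gen 4 (rule 54): 11000000000011
Gen 5 (rule 45): 10011111111010
Gen 6 (rule 54): 11100000000111
Gen 7 (rule 45): 10001111110100
Gen 8 (rule 54): 11010000001110
Gen 9 (rule 45): 10110111101000
Gen 10 (rule 54): 11001000011100

Answer: never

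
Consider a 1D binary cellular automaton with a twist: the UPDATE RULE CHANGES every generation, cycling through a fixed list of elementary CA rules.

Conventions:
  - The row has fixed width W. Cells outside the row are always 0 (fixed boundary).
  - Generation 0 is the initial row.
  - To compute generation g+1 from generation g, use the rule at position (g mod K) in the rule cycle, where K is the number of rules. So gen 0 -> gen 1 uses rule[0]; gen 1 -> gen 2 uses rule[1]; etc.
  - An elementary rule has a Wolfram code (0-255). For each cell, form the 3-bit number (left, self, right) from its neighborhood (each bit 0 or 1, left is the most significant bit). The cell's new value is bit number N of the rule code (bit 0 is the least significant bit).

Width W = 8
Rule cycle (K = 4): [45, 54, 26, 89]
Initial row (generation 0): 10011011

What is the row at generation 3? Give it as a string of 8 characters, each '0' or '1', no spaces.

Answer: 10000110

Derivation:
Gen 0: 10011011
Gen 1 (rule 45): 10010110
Gen 2 (rule 54): 11111001
Gen 3 (rule 26): 10000110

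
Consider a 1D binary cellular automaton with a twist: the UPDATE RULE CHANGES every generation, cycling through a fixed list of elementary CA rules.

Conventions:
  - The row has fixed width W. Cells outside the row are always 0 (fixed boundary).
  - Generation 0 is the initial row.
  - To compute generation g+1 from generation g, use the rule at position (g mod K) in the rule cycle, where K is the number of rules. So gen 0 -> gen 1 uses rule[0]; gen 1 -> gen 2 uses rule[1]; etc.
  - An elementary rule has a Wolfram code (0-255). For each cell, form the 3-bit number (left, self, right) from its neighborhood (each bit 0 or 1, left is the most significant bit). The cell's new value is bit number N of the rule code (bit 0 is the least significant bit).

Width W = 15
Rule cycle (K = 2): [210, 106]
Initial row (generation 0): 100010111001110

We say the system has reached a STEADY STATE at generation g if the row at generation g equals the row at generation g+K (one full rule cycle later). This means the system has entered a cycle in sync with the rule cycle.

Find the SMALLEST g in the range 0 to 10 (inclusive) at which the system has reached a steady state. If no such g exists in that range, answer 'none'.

Gen 0: 100010111001110
Gen 1 (rule 210): 010100011110111
Gen 2 (rule 106): 101000110011101
Gen 3 (rule 210): 000101011101100
Gen 4 (rule 106): 001010110111100
Gen 5 (rule 210): 010000010011110
Gen 6 (rule 106): 100000100110010
Gen 7 (rule 210): 010001011011101
Gen 8 (rule 106): 100010111110110
Gen 9 (rule 210): 010100011110011
Gen 10 (rule 106): 101000110010111
Gen 11 (rule 210): 000101011100011
Gen 12 (rule 106): 001010110100111

Answer: none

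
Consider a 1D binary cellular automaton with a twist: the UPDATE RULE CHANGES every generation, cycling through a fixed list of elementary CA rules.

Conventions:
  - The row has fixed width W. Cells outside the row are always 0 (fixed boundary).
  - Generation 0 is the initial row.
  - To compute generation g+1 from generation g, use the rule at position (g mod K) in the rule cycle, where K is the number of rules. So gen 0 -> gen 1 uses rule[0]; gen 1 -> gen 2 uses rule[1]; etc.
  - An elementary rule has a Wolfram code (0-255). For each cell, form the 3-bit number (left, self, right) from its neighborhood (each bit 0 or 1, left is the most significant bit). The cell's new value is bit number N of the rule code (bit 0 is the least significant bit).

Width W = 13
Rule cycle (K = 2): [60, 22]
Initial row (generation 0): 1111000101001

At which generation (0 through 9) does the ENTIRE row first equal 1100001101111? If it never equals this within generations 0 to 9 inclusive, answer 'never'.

Answer: never

Derivation:
Gen 0: 1111000101001
Gen 1 (rule 60): 1000100111101
Gen 2 (rule 22): 1101111000001
Gen 3 (rule 60): 1011000100001
Gen 4 (rule 22): 1000101110011
Gen 5 (rule 60): 1100111001010
Gen 6 (rule 22): 0011000111011
Gen 7 (rule 60): 0010100100110
Gen 8 (rule 22): 0110111111001
Gen 9 (rule 60): 0101100000101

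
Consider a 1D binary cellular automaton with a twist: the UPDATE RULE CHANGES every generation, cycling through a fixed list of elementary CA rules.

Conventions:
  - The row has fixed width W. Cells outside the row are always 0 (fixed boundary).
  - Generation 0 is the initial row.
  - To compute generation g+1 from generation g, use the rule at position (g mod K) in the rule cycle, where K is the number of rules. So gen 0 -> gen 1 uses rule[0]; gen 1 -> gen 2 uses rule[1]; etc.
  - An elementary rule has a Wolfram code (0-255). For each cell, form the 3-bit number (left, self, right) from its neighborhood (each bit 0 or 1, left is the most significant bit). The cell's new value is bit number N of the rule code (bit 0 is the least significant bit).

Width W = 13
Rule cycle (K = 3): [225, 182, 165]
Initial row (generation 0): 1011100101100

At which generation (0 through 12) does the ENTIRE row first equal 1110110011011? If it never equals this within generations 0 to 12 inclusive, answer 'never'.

Answer: never

Derivation:
Gen 0: 1011100101100
Gen 1 (rule 225): 0101100010101
Gen 2 (rule 182): 1110010111111
Gen 3 (rule 165): 0100011011110
Gen 4 (rule 225): 0001001101110
Gen 5 (rule 182): 0011110010101
Gen 6 (rule 165): 1001100011111
Gen 7 (rule 225): 0000101001111
Gen 8 (rule 182): 0001111110110
Gen 9 (rule 165): 1100111101000
Gen 10 (rule 225): 0100011110011
Gen 11 (rule 182): 1110101101100
Gen 12 (rule 165): 0101110010001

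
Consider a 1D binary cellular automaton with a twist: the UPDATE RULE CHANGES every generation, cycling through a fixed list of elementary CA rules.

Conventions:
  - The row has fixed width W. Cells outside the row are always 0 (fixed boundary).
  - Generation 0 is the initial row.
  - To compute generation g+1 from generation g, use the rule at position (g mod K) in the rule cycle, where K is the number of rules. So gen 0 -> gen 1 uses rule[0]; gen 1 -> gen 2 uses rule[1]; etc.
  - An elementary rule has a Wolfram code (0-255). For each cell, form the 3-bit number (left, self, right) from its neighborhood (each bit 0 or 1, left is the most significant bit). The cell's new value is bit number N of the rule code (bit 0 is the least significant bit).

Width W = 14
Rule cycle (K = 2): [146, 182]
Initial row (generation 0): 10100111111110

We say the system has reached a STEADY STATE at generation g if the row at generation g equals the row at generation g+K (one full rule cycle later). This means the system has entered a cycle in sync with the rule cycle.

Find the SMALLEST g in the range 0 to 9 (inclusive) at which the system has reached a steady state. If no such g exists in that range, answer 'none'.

Gen 0: 10100111111110
Gen 1 (rule 146): 00011011111101
Gen 2 (rule 182): 00100101111011
Gen 3 (rule 146): 01011000110000
Gen 4 (rule 182): 11100101001000
Gen 5 (rule 146): 01011000110100
Gen 6 (rule 182): 11100101001110
Gen 7 (rule 146): 01011000110101
Gen 8 (rule 182): 11100101001111
Gen 9 (rule 146): 01011000110110
Gen 10 (rule 182): 11100101001001
Gen 11 (rule 146): 01011000110110

Answer: 9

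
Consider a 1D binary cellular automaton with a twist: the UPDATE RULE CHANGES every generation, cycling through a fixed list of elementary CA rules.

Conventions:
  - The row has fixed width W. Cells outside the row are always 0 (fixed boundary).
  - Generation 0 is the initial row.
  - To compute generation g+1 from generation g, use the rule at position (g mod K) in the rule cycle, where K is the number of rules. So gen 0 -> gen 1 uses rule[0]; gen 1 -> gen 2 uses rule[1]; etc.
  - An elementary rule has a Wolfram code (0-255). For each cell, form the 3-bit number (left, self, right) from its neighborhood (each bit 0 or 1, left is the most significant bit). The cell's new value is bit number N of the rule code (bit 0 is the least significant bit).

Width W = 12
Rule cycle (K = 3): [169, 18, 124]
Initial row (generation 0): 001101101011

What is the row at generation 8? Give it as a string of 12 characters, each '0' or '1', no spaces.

Answer: 000000000001

Derivation:
Gen 0: 001101101011
Gen 1 (rule 169): 101011010110
Gen 2 (rule 18): 000000000001
Gen 3 (rule 124): 000000000001
Gen 4 (rule 169): 111111111100
Gen 5 (rule 18): 000000000010
Gen 6 (rule 124): 000000000011
Gen 7 (rule 169): 111111111010
Gen 8 (rule 18): 000000000001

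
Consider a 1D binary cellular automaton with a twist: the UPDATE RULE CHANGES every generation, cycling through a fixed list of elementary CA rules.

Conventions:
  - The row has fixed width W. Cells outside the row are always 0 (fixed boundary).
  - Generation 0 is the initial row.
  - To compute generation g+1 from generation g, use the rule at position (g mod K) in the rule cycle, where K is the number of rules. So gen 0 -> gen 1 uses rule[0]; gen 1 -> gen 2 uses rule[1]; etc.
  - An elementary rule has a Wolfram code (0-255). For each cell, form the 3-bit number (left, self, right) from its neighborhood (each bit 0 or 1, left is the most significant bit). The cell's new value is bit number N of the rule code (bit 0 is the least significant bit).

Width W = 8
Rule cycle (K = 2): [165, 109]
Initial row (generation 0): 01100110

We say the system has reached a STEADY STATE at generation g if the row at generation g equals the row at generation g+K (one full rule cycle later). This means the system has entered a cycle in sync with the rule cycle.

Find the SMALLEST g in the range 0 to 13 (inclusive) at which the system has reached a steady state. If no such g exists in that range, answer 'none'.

Answer: 8

Derivation:
Gen 0: 01100110
Gen 1 (rule 165): 00000000
Gen 2 (rule 109): 11111111
Gen 3 (rule 165): 01111110
Gen 4 (rule 109): 01000010
Gen 5 (rule 165): 01011010
Gen 6 (rule 109): 01111110
Gen 7 (rule 165): 00111100
Gen 8 (rule 109): 10100101
Gen 9 (rule 165): 11100111
Gen 10 (rule 109): 10100101
Gen 11 (rule 165): 11100111
Gen 12 (rule 109): 10100101
Gen 13 (rule 165): 11100111
Gen 14 (rule 109): 10100101
Gen 15 (rule 165): 11100111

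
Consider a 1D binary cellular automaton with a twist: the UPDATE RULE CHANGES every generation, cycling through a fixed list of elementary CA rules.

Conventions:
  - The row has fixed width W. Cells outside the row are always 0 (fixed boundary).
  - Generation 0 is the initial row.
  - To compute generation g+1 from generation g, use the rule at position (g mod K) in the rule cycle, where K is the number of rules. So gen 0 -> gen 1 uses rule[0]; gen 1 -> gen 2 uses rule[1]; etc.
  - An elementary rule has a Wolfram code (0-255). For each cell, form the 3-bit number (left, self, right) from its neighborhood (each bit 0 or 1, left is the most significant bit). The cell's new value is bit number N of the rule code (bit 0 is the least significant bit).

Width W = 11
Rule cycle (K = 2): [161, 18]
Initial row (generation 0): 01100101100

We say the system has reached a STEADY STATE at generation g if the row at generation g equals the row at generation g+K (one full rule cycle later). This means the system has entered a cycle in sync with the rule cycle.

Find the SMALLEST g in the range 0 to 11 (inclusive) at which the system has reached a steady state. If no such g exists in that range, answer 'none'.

Gen 0: 01100101100
Gen 1 (rule 161): 00000010001
Gen 2 (rule 18): 00000101010
Gen 3 (rule 161): 11110010100
Gen 4 (rule 18): 00001100010
Gen 5 (rule 161): 11100001000
Gen 6 (rule 18): 00010010100
Gen 7 (rule 161): 11000001001
Gen 8 (rule 18): 00100010110
Gen 9 (rule 161): 10001001000
Gen 10 (rule 18): 01010110100
Gen 11 (rule 161): 00101001001
Gen 12 (rule 18): 01000110110
Gen 13 (rule 161): 00010001000

Answer: none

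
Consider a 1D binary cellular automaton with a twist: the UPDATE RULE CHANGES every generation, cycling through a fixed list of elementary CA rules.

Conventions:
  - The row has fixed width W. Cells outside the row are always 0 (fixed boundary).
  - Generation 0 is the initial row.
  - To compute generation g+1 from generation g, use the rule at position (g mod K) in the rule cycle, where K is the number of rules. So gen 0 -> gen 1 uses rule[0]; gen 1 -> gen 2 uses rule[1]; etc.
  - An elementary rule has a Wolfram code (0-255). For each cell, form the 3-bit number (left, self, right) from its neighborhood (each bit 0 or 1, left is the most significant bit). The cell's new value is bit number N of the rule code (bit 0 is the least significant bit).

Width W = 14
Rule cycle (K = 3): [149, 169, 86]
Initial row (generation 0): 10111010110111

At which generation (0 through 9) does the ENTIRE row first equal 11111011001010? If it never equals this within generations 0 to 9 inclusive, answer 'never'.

Answer: 5

Derivation:
Gen 0: 10111010110111
Gen 1 (rule 149): 10010010000010
Gen 2 (rule 169): 00000000111000
Gen 3 (rule 86): 00000001001100
Gen 4 (rule 149): 11111101100011
Gen 5 (rule 169): 11111011001010
Gen 6 (rule 86): 00001001111011
Gen 7 (rule 149): 11101100110000
Gen 8 (rule 169): 11011000100111
Gen 9 (rule 86): 01001101111001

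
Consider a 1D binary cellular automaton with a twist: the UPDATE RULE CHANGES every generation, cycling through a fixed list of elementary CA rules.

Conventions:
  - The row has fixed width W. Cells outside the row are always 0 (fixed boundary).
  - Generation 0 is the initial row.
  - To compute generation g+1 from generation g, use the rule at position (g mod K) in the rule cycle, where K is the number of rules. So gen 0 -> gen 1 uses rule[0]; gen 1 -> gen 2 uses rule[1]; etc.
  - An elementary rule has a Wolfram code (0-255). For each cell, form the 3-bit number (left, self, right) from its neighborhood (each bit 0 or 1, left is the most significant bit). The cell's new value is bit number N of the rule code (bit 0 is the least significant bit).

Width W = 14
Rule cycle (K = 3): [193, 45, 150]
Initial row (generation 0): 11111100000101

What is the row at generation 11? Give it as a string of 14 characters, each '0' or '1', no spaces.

Answer: 01001010110000

Derivation:
Gen 0: 11111100000101
Gen 1 (rule 193): 01111101110000
Gen 2 (rule 45): 01000011000111
Gen 3 (rule 150): 11100100101010
Gen 4 (rule 193): 01100000000000
Gen 5 (rule 45): 01001111111111
Gen 6 (rule 150): 11110111111110
Gen 7 (rule 193): 01110011111110
Gen 8 (rule 45): 01000010000000
Gen 9 (rule 150): 11100111000000
Gen 10 (rule 193): 01100011011111
Gen 11 (rule 45): 01001010110000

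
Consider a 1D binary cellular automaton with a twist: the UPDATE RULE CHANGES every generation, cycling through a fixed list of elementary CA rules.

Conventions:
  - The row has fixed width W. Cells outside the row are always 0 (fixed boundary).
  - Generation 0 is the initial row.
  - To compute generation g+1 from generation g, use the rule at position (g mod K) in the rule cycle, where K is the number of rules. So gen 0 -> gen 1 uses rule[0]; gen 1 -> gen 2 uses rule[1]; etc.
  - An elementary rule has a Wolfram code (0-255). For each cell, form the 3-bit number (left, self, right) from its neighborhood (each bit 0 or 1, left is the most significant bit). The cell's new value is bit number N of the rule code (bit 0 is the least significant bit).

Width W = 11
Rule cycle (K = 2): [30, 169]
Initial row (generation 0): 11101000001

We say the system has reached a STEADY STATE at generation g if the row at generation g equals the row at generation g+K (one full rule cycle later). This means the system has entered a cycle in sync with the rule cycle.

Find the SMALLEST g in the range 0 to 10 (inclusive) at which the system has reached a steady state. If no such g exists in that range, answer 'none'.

Answer: none

Derivation:
Gen 0: 11101000001
Gen 1 (rule 30): 10001100011
Gen 2 (rule 169): 00101001010
Gen 3 (rule 30): 01101111011
Gen 4 (rule 169): 01011110110
Gen 5 (rule 30): 11010000101
Gen 6 (rule 169): 10100110010
Gen 7 (rule 30): 10111101111
Gen 8 (rule 169): 01111011110
Gen 9 (rule 30): 11000010001
Gen 10 (rule 169): 10011000100
Gen 11 (rule 30): 11110101110
Gen 12 (rule 169): 11101011100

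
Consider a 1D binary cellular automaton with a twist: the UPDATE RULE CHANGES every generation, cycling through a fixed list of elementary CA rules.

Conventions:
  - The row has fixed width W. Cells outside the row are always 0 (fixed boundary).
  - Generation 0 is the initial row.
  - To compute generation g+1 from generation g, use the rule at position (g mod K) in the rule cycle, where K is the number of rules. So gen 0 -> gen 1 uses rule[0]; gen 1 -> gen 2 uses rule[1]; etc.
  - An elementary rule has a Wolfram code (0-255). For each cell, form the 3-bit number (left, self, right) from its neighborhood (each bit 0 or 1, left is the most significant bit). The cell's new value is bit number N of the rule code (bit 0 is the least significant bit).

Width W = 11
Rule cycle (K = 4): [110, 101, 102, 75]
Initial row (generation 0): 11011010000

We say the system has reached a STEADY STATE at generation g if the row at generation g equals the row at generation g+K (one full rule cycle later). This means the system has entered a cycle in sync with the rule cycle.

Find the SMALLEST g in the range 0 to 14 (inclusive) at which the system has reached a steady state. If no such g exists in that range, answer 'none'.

Answer: none

Derivation:
Gen 0: 11011010000
Gen 1 (rule 110): 11111110000
Gen 2 (rule 101): 00000010111
Gen 3 (rule 102): 00000111001
Gen 4 (rule 75): 11111101010
Gen 5 (rule 110): 10000111110
Gen 6 (rule 101): 10110000010
Gen 7 (rule 102): 11010000110
Gen 8 (rule 75): 11000111110
Gen 9 (rule 110): 11001100010
Gen 10 (rule 101): 01000101010
Gen 11 (rule 102): 11001111110
Gen 12 (rule 75): 11011000010
Gen 13 (rule 110): 11111000110
Gen 14 (rule 101): 00001010010
Gen 15 (rule 102): 00011110110
Gen 16 (rule 75): 11110010110
Gen 17 (rule 110): 10010111110
Gen 18 (rule 101): 10011000010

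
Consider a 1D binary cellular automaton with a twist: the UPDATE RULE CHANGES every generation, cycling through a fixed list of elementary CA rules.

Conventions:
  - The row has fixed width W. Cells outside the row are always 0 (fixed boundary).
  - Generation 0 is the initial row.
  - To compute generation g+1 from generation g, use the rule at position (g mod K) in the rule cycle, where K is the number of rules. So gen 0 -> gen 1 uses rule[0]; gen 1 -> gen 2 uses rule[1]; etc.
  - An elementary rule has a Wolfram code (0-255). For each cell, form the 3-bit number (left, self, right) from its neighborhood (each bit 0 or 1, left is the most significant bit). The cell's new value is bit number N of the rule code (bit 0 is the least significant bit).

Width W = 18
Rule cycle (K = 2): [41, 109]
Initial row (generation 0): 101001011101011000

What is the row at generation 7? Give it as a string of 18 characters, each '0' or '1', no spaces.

Answer: 010110110000000010

Derivation:
Gen 0: 101001011101011000
Gen 1 (rule 41): 010000110010110011
Gen 2 (rule 109): 010110110011110011
Gen 3 (rule 41): 001101100010000010
Gen 4 (rule 109): 101111101010111010
Gen 5 (rule 41): 011000010101100100
Gen 6 (rule 109): 011011011111100101
Gen 7 (rule 41): 010110110000000010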